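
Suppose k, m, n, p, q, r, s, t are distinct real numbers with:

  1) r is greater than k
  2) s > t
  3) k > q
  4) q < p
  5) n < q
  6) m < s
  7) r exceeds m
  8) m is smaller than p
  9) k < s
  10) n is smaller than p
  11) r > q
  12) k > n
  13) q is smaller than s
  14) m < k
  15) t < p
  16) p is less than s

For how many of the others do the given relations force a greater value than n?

The elements the relations force above n are q, p, k, r, s — no chain reaches any other.
That is 5.

5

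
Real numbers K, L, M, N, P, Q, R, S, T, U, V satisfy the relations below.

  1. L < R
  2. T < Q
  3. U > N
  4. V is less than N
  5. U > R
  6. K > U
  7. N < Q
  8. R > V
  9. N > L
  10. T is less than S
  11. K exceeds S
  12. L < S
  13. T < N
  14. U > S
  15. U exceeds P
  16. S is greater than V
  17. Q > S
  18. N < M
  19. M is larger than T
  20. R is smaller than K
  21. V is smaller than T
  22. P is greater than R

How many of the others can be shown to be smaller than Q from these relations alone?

5

From Q the given relations immediately reach T, S, N.
From those, V, L — 5 in total.
Nothing else is reachable below Q; 5 in all.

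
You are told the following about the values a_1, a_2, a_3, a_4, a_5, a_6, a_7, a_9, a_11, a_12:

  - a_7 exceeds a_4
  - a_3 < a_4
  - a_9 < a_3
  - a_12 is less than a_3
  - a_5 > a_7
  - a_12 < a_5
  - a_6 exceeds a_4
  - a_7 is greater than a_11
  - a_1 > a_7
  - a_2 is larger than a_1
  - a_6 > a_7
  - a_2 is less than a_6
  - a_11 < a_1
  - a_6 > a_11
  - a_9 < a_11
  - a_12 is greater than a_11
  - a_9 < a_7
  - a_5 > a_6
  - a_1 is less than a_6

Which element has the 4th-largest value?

Piecing the relations together gives one ordering: a_9 < a_11 < a_12 < a_3 < a_4 < a_7 < a_1 < a_2 < a_6 < a_5.
The 4th largest is a_1.

a_1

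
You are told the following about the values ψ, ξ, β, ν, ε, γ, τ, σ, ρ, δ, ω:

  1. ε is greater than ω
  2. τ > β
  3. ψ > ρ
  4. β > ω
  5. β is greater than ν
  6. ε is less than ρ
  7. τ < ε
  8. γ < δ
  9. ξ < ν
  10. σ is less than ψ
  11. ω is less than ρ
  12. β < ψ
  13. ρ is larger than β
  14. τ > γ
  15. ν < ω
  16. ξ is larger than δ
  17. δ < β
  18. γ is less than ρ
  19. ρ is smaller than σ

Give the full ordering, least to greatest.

Each adjacent pair is fixed by a given relation: γ < δ; δ < ξ; ξ < ν; ν < ω; ω < β; β < τ; τ < ε; ε < ρ; ρ < σ; σ < ψ. Chaining them end to end gives the full order.

γ < δ < ξ < ν < ω < β < τ < ε < ρ < σ < ψ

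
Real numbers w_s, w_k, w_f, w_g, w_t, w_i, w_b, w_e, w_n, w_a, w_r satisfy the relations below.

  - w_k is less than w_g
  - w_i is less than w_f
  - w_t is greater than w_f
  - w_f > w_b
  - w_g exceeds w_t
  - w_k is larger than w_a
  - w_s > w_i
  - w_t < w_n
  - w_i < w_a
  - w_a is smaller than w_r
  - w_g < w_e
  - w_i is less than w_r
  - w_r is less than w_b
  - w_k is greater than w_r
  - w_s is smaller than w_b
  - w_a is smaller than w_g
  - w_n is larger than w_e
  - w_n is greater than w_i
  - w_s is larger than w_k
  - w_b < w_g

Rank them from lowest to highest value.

w_i < w_a < w_r < w_k < w_s < w_b < w_f < w_t < w_g < w_e < w_n

Nothing is placed below w_i, so it is least; from there w_i < w_a; w_a < w_r; w_r < w_k; w_k < w_s; w_s < w_b; w_b < w_f; w_f < w_t; w_t < w_g; w_g < w_e; w_e < w_n, each given directly.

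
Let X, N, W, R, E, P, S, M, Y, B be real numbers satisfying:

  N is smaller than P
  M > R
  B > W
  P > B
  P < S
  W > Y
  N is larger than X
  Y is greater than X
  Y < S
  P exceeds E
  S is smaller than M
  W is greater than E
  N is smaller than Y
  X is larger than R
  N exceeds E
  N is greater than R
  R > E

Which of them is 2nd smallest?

R

Chaining the given pairs: E < R < X < N < Y < W < B < P < S < M.
Counting 2 from the smallest end gives R.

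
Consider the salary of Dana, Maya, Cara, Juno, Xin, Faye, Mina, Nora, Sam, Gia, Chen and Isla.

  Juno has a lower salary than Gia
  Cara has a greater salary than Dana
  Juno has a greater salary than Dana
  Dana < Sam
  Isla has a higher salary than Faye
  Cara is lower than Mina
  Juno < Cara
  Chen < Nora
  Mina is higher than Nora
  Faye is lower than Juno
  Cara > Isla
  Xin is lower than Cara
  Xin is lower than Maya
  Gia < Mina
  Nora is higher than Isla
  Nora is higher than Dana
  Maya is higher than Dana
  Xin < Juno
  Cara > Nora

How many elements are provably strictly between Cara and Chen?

1

Chaining upward from Chen reaches: Nora, Mina.
Chaining downward from Cara reaches: Dana, Faye, Xin, Juno, Isla, Nora.
Strictly between Chen and Cara are those in both lists: Nora — 1 element.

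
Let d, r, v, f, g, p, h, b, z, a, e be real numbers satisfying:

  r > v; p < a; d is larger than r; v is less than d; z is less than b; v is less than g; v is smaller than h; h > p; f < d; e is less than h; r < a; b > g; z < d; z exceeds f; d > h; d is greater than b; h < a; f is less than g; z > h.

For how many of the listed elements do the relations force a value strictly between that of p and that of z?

1

Chaining upward from p reaches: h, a, b, d.
Chaining downward from z reaches: v, f, e, h.
Strictly between p and z are those in both lists: h — 1 element.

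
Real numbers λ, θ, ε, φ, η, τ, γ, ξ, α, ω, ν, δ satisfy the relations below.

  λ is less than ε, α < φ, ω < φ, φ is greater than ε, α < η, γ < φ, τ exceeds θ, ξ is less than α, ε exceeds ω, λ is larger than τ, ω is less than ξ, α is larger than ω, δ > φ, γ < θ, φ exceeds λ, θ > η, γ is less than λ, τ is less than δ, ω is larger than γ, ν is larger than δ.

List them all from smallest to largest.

Nothing is placed below γ, so it is least; from there γ < ω; ω < ξ; ξ < α; α < η; η < θ; θ < τ; τ < λ; λ < ε; ε < φ; φ < δ; δ < ν, each given directly.

γ < ω < ξ < α < η < θ < τ < λ < ε < φ < δ < ν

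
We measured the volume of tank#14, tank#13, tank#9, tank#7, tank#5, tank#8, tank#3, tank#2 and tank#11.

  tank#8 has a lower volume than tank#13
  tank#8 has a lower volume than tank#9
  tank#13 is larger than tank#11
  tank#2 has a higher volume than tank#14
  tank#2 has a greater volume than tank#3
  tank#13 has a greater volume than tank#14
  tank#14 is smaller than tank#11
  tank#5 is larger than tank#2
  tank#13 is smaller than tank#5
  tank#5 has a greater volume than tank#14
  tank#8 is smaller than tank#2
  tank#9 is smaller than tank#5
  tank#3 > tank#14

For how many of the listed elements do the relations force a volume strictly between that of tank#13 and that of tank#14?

1

Chaining upward from tank#14 reaches: tank#3, tank#11, tank#2, tank#5.
Chaining downward from tank#13 reaches: tank#8, tank#11.
Strictly between tank#14 and tank#13 are those in both lists: tank#11 — 1 element.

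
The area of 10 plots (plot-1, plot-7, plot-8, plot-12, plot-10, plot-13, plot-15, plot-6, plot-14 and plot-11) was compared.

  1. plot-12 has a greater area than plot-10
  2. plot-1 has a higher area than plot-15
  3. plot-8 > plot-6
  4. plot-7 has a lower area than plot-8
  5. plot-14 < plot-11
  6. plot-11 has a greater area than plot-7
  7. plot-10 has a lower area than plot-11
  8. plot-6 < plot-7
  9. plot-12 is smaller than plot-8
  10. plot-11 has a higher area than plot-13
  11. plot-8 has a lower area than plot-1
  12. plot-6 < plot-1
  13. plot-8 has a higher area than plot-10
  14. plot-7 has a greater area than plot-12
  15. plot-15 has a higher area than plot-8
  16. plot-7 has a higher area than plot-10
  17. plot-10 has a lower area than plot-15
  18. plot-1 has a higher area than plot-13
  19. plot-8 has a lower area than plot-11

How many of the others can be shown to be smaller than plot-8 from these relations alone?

The elements the relations force below plot-8 are plot-6, plot-10, plot-12, plot-7 — no chain reaches any other.
That is 4.

4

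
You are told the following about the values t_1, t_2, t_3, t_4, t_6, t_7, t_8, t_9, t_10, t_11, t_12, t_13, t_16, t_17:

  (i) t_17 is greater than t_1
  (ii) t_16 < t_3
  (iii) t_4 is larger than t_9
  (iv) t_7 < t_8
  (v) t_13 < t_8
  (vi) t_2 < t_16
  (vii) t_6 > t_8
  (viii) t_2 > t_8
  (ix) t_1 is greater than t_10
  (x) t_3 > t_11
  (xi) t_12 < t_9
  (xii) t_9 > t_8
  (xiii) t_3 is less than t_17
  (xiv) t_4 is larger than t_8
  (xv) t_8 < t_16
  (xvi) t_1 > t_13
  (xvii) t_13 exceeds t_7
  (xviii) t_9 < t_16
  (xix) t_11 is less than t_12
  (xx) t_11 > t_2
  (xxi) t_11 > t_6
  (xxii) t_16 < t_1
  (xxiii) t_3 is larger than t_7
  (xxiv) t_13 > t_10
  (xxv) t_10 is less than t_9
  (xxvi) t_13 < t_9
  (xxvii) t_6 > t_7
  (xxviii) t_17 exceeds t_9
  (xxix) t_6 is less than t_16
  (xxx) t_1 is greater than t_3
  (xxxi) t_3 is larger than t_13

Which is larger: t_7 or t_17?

Link the given pairs in sequence: t_7 < t_13; t_13 < t_8; t_8 < t_6; t_6 < t_11; t_11 < t_12; t_12 < t_9; t_9 < t_16; t_16 < t_3; t_3 < t_1; t_1 < t_17.
Chaining these gives t_7 < t_13 < t_8 < t_6 < t_11 < t_12 < t_9 < t_16 < t_3 < t_1 < t_17.
So t_7 < t_17; t_17 is the larger of the two.

t_17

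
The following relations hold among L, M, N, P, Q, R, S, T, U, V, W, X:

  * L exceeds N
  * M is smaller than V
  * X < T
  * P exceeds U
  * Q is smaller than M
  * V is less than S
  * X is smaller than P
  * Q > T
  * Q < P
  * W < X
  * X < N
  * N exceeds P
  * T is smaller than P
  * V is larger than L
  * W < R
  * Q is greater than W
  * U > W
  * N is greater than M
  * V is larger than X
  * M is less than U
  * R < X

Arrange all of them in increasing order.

W < R < X < T < Q < M < U < P < N < L < V < S

Nothing is placed below W, so it is least; from there W < R; R < X; X < T; T < Q; Q < M; M < U; U < P; P < N; N < L; L < V; V < S, each given directly.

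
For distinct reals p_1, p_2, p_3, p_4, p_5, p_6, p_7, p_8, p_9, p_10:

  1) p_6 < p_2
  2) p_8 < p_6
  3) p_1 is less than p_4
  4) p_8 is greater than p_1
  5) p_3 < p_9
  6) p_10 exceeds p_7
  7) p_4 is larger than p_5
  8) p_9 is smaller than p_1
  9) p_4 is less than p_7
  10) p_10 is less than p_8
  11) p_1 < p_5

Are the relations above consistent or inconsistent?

Every relation is compatible with p_3 < p_9 < p_1 < p_5 < p_4 < p_7 < p_10 < p_8 < p_6 < p_2; the set is consistent.

consistent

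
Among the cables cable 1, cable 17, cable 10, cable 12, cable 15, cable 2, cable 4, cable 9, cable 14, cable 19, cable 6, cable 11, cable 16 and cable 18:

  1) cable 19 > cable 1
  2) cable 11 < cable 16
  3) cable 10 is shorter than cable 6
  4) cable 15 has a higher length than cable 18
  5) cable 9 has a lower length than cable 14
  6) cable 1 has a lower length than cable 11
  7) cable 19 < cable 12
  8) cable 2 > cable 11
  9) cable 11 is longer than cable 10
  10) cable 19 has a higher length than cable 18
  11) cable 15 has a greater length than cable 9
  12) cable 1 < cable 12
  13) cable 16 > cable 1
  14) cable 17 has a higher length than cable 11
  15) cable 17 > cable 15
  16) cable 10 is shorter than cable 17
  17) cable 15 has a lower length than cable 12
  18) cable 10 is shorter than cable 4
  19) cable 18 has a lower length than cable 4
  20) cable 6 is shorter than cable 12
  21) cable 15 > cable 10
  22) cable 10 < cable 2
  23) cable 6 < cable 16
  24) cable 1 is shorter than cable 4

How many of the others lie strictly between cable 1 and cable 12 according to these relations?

1

Chaining upward from cable 1 reaches: cable 19, cable 11, cable 16, cable 2, cable 4, cable 17.
Chaining downward from cable 12 reaches: cable 10, cable 6, cable 18, cable 19, cable 9, cable 15.
Strictly between cable 1 and cable 12 are those in both lists: cable 19 — 1 element.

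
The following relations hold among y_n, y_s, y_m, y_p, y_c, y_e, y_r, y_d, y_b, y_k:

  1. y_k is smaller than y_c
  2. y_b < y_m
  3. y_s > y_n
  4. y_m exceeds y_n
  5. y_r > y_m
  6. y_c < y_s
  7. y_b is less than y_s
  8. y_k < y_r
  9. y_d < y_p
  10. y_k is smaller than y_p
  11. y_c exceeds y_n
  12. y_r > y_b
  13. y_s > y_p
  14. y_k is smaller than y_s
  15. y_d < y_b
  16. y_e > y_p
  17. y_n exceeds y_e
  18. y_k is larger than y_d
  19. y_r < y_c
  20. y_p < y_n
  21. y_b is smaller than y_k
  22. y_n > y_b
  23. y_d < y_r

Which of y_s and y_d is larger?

Link the given pairs in sequence: y_d < y_b; y_b < y_k; y_k < y_p; y_p < y_e; y_e < y_n; y_n < y_m; y_m < y_r; y_r < y_c; y_c < y_s.
Chaining these gives y_d < y_b < y_k < y_p < y_e < y_n < y_m < y_r < y_c < y_s.
So y_d < y_s; y_s is the larger of the two.

y_s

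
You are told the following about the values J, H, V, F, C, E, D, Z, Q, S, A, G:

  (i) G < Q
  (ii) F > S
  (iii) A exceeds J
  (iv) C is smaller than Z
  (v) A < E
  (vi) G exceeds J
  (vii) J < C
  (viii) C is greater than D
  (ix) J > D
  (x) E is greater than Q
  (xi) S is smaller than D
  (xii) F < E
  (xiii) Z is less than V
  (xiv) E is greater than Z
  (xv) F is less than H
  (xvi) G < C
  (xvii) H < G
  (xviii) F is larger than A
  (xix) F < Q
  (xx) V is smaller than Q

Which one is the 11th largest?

D

Piecing the relations together gives one ordering: S < D < J < A < F < H < G < C < Z < V < Q < E.
The 11th largest is D.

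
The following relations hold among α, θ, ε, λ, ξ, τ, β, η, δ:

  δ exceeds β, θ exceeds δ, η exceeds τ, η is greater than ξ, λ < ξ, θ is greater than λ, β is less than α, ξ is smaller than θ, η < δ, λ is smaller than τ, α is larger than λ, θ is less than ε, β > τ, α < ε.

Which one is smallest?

ξ is not least since λ < ξ; τ is not least since λ < τ; η is not least since τ < η; β is not least since τ < β; δ is not least since β < δ; θ is not least since λ < θ; α is not least since λ < α; ε is not least since θ < ε.
Only λ has nothing below it, so λ is the smallest.

λ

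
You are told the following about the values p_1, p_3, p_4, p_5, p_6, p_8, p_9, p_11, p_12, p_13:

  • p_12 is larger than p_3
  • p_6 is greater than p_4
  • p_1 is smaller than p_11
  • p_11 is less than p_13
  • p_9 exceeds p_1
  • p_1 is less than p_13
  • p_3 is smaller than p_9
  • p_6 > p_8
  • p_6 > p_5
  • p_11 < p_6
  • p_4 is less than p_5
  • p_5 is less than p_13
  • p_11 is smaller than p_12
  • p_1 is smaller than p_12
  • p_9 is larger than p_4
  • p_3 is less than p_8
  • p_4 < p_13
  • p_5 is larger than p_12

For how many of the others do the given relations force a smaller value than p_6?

7

From p_6 the given relations immediately reach p_11, p_8, p_4, p_5.
From those, p_1, p_3, p_12 — 7 in total.
No other element is forced below p_6 by the given relations, so the count is 7.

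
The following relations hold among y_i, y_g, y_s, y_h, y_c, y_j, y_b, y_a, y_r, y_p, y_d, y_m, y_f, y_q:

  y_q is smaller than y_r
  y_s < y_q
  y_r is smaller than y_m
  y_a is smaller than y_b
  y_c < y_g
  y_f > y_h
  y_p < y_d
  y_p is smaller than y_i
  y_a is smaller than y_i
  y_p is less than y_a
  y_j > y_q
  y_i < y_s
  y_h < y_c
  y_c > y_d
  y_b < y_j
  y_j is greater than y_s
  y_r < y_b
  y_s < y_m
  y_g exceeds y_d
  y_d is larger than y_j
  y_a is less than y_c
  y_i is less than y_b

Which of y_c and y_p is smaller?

y_p < y_a and y_a < y_i give y_p < y_i.
With y_i < y_s: y_p < y_a < y_i < y_s.
Then y_s < y_q extends the chain to y_q.
Then y_q < y_r extends the chain to y_r.
Then y_r < y_b extends the chain to y_b.
With y_b < y_j: y_p < y_a < y_i < y_s < y_q < y_r < y_b < y_j.
Then y_j < y_d extends the chain to y_d.
Then y_d < y_c extends the chain to y_c.
So y_p < y_c; y_p is the smaller of the two.

y_p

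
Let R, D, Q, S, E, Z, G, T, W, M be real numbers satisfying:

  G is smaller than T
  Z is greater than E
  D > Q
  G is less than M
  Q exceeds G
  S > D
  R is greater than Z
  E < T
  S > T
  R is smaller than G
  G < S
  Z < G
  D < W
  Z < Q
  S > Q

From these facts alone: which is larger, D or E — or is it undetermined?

D

The relevant relations are E < Z; Z < R; R < G; G < Q; Q < D.
Together: E < Z < R < G < Q < D.
So D is larger.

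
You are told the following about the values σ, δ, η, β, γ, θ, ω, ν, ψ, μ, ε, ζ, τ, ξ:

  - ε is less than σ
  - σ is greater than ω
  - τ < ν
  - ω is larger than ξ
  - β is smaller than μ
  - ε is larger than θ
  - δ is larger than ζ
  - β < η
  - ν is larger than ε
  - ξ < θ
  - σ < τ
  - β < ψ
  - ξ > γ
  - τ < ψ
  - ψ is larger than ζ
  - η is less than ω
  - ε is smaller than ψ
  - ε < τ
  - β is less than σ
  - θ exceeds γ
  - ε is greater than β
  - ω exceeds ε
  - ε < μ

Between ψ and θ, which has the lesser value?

Following the relations from θ: θ < ε < ω < σ < τ < ψ.
So θ < ψ; θ is the smaller of the two.

θ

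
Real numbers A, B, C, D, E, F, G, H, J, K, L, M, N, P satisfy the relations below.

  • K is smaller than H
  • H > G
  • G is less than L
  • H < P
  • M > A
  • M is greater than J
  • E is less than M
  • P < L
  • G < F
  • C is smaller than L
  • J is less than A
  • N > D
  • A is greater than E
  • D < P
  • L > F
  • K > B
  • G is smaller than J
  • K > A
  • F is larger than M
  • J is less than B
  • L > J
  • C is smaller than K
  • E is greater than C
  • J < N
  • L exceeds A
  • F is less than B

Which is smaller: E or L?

Link the given pairs in sequence: E < A; A < M; M < F; F < B; B < K; K < H; H < P; P < L.
Together: E < A < M < F < B < K < H < P < L.
So E < L; E is the smaller of the two.

E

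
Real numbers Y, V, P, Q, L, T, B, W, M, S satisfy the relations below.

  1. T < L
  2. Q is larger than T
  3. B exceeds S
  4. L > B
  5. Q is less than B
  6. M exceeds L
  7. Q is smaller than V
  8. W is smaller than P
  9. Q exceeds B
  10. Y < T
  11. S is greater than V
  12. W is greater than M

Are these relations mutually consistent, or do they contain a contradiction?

inconsistent

We have B < Q stated directly, yet also Q < V < S < B by chaining the others — so Q < B. Contradiction.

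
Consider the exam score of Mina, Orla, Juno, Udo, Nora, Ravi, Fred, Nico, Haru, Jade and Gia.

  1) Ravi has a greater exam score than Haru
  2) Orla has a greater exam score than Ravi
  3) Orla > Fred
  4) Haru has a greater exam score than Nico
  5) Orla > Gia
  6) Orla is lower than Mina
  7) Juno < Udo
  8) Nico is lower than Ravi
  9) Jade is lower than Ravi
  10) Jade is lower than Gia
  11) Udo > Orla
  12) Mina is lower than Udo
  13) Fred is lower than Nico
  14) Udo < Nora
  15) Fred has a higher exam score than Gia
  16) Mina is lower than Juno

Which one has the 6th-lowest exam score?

Piecing the relations together gives one ordering: Jade < Gia < Fred < Nico < Haru < Ravi < Orla < Mina < Juno < Udo < Nora.
The 6th smallest is Ravi.

Ravi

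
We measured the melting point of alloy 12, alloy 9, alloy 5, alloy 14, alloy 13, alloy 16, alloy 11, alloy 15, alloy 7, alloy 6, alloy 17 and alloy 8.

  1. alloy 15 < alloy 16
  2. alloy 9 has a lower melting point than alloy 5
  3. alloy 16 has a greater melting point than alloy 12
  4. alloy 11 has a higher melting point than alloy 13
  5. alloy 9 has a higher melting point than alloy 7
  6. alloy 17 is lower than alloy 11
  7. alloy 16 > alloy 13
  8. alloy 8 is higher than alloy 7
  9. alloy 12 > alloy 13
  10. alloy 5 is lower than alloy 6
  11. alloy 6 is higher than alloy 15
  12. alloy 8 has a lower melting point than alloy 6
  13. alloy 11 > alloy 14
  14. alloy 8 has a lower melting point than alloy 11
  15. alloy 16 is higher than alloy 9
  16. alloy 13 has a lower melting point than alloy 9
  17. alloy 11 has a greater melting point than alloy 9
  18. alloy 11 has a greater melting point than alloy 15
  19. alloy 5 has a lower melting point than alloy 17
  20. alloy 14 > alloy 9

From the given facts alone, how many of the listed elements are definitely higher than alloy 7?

8

From alloy 7 the given relations immediately reach alloy 8, alloy 9.
From those, alloy 5, alloy 14, alloy 16, alloy 11, alloy 6 — 7 in total.
From those, alloy 17 — 8 in total.
Nothing else is reachable above alloy 7; 8 in all.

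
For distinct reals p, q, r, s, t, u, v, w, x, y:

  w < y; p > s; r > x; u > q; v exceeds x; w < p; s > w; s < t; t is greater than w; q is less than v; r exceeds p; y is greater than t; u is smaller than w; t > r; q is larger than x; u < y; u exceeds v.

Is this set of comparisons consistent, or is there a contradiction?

The single ordering x < q < v < u < w < s < p < r < t < y satisfies every listed relation, so no contradiction arises.

consistent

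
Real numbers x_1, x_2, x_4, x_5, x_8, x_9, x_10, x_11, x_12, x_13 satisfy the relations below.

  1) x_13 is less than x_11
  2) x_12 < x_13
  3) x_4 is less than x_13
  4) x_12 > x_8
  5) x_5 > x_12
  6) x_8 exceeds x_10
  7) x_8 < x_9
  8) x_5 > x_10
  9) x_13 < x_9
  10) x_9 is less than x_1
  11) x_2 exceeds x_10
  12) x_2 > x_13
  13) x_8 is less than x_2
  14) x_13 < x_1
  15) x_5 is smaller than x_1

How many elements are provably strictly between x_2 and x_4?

Chaining upward from x_4 reaches: x_13, x_11, x_9, x_1.
Chaining downward from x_2 reaches: x_10, x_8, x_12, x_13.
Strictly between x_4 and x_2 are those in both lists: x_13 — 1 element.

1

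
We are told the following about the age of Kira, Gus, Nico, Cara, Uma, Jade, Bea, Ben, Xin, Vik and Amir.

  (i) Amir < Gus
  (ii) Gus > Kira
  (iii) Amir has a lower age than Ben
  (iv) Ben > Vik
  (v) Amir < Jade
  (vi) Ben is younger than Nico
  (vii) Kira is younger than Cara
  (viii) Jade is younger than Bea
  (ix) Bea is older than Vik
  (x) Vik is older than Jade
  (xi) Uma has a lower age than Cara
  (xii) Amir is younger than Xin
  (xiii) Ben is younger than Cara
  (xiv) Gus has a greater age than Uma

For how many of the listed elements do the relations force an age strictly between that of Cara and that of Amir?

The relations place Amir below Cara. An element lies strictly between them when it is forced above Amir and also forced below Cara.
Above Amir: {Jade, Vik, Ben, Xin, Nico, Gus, Bea}. Below Cara: {Uma, Jade, Vik, Ben, Kira}.
Intersection: {Jade, Vik, Ben} — 3.

3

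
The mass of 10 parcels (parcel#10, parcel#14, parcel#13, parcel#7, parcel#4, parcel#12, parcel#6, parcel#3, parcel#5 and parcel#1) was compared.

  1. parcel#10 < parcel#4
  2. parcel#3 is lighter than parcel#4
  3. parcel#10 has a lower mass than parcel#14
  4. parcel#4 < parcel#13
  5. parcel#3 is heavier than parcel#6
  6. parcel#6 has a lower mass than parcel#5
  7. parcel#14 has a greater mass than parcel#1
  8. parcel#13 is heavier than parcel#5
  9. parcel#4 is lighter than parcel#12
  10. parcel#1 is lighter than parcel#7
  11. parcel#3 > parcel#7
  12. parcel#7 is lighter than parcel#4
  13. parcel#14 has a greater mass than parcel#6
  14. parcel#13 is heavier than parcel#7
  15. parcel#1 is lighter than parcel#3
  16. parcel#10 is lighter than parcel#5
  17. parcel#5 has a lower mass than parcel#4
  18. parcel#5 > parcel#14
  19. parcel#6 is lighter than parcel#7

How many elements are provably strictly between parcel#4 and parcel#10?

2

Chaining upward from parcel#10 reaches: parcel#14, parcel#5, parcel#13, parcel#12.
Chaining downward from parcel#4 reaches: parcel#1, parcel#6, parcel#14, parcel#7, parcel#5, parcel#3.
Strictly between parcel#10 and parcel#4 are those in both lists: parcel#14, parcel#5 — 2 elements.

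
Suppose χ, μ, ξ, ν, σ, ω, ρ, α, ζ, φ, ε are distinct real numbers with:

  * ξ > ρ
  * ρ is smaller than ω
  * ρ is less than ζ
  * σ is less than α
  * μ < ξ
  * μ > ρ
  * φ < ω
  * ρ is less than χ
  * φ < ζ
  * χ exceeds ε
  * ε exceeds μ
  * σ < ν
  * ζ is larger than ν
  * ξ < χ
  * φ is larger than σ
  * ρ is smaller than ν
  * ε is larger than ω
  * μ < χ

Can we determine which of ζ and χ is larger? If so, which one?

Following every chain through ζ: below ζ we get σ, ρ, φ, ν.
χ is not reached, and no chain runs the other way from χ to ζ.
So the given relations leave the order of ζ and χ undetermined.

undetermined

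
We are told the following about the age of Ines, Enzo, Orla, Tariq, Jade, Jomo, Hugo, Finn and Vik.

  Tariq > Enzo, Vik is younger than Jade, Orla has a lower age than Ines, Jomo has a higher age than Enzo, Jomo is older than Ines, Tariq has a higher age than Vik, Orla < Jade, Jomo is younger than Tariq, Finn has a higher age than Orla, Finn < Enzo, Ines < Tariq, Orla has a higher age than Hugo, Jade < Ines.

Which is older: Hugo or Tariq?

Tariq

Hugo < Orla < Finn < Enzo < Jomo < Tariq, by transitivity through Orla, Finn, Enzo, Jomo.
So Hugo < Tariq; Tariq is the older of the two.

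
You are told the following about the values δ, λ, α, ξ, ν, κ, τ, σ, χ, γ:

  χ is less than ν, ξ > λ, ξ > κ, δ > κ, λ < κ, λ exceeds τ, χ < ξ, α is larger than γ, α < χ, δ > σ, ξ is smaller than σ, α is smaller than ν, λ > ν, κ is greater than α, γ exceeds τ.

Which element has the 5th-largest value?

The consecutive relations fix a unique order: τ < γ < α < χ < ν < λ < κ < ξ < σ < δ.
The 5th largest is λ.

λ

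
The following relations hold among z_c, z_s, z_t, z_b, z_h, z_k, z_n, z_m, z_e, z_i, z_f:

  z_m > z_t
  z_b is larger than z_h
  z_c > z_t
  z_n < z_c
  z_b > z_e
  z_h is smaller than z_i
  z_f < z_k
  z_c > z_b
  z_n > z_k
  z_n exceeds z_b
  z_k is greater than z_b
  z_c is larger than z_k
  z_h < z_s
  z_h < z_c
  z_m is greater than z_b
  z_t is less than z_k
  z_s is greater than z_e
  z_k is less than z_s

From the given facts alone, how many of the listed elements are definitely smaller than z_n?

6

The elements the relations force below z_n are z_e, z_t, z_f, z_h, z_b, z_k — no chain reaches any other.
That is 6.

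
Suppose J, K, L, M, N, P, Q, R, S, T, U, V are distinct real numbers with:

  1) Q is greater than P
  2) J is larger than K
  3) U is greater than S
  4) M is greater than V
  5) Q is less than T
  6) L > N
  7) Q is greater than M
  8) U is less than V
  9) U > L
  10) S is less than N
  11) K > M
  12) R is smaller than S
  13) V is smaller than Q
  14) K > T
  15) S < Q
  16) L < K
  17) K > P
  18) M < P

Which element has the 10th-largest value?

N

The consecutive relations fix a unique order: R < S < N < L < U < V < M < P < Q < T < K < J.
Counting 10 from the largest end gives N.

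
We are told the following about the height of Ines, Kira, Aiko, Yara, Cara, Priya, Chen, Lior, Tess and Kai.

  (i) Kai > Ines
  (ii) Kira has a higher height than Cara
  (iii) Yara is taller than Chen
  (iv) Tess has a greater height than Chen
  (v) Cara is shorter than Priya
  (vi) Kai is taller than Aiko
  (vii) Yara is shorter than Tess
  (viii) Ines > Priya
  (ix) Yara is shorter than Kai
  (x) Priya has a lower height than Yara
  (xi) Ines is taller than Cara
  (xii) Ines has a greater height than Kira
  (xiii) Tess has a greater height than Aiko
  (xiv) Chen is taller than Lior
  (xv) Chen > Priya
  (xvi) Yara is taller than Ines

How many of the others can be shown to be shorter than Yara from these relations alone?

The elements the relations force below Yara are Lior, Cara, Priya, Kira, Chen, Ines — no chain reaches any other.
That is 6.

6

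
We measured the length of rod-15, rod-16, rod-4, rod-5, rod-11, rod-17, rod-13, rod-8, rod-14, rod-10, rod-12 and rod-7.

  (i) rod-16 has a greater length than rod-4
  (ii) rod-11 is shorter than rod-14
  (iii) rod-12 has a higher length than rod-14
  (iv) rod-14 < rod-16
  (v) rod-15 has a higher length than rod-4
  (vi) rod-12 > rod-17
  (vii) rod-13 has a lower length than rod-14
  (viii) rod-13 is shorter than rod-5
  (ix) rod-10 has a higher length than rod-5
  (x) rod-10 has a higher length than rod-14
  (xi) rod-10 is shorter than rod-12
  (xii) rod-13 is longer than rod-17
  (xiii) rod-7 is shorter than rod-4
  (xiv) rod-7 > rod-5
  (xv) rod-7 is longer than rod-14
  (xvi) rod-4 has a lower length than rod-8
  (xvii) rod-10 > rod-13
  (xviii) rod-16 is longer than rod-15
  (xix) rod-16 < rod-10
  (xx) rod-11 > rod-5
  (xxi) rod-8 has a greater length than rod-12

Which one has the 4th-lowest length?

rod-11

Piecing the relations together gives one ordering: rod-17 < rod-13 < rod-5 < rod-11 < rod-14 < rod-7 < rod-4 < rod-15 < rod-16 < rod-10 < rod-12 < rod-8.
Counting 4 from the smallest end gives rod-11.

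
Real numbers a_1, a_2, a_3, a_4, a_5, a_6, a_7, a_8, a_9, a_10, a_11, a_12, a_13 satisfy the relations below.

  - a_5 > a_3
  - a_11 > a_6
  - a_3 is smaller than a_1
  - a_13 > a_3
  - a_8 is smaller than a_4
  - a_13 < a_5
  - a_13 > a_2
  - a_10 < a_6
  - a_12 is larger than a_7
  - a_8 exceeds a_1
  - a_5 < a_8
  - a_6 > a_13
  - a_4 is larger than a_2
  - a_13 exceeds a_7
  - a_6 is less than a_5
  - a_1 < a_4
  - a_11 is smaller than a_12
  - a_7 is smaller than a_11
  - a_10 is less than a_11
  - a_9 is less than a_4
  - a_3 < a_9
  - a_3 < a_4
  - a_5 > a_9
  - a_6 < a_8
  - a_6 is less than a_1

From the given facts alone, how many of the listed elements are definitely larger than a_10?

7

Directly above a_10: a_6, a_11.
One step further: a_1, a_5, a_12, a_8 (6 so far).
One step further: a_4 (7 so far).
No other element is forced above a_10 by the given relations, so the count is 7.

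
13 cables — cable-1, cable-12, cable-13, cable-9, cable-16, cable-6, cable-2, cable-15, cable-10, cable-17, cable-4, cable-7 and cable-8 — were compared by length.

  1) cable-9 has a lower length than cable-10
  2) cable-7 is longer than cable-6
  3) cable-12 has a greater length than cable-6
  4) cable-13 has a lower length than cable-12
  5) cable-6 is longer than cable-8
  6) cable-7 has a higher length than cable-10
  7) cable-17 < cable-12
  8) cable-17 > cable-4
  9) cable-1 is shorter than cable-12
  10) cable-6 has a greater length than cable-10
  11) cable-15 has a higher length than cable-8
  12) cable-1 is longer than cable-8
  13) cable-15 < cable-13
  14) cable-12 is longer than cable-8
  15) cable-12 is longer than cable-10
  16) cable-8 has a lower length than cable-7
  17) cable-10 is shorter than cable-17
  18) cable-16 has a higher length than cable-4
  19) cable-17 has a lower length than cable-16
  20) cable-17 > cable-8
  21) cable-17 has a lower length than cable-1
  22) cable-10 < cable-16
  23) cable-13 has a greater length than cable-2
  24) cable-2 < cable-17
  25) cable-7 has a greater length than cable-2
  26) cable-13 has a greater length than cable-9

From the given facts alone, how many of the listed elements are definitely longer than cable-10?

6

The elements the relations force above cable-10 are cable-6, cable-7, cable-17, cable-1, cable-12, cable-16 — no chain reaches any other.
That is 6.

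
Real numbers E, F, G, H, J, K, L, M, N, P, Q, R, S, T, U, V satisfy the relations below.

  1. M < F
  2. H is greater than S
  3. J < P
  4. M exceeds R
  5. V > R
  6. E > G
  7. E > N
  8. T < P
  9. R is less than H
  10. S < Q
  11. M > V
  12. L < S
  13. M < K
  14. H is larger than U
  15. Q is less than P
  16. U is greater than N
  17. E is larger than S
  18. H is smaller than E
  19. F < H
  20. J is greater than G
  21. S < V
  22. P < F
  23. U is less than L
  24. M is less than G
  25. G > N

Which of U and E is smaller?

Chaining the given relations: U < L < S < V < M < G < J < P < F < H < E.
So U < E; U is the smaller of the two.

U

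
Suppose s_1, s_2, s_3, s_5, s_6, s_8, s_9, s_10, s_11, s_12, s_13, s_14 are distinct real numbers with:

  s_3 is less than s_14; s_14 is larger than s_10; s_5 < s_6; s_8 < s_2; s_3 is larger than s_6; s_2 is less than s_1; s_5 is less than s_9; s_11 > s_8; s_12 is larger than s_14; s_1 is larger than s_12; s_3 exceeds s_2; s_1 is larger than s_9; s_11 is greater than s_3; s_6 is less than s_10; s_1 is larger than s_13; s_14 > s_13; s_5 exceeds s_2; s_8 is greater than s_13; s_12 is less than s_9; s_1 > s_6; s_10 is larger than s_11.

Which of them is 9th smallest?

Chaining the given pairs: s_13 < s_8 < s_2 < s_5 < s_6 < s_3 < s_11 < s_10 < s_14 < s_12 < s_9 < s_1.
The 9th smallest is s_14.

s_14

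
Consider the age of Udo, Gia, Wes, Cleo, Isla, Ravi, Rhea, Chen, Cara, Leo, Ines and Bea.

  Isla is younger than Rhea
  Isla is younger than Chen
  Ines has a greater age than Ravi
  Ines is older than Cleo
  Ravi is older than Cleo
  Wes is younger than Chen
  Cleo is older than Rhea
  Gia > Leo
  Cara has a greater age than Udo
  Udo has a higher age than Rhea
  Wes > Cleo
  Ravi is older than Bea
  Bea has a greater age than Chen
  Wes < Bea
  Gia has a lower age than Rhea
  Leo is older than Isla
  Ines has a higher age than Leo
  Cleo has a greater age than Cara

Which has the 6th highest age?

Cleo

The consecutive relations fix a unique order: Isla < Leo < Gia < Rhea < Udo < Cara < Cleo < Wes < Chen < Bea < Ravi < Ines.
The 6th largest is Cleo.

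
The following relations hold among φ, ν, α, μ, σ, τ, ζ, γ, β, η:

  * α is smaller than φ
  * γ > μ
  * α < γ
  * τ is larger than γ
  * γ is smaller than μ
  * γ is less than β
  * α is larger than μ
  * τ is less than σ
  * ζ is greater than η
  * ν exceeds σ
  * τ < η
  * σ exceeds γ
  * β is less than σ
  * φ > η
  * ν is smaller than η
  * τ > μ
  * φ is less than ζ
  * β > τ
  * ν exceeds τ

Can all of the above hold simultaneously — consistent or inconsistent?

inconsistent

Chaining the given relations yields μ < α < γ, so μ < γ. But one relation states γ < μ. These cannot both hold.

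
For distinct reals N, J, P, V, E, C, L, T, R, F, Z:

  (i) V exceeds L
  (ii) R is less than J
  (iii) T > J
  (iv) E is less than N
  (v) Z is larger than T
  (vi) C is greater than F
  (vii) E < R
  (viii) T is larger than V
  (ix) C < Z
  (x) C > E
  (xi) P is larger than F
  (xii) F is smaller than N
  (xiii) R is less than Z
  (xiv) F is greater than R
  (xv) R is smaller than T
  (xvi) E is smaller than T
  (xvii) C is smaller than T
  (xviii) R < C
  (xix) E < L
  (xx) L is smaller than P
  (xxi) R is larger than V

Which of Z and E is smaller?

E < L and L < V give E < V.
With V < R: E < L < V < R.
Then R < C extends the chain to C.
With C < Z: E < L < V < R < C < Z.
So E < Z; E is the smaller of the two.

E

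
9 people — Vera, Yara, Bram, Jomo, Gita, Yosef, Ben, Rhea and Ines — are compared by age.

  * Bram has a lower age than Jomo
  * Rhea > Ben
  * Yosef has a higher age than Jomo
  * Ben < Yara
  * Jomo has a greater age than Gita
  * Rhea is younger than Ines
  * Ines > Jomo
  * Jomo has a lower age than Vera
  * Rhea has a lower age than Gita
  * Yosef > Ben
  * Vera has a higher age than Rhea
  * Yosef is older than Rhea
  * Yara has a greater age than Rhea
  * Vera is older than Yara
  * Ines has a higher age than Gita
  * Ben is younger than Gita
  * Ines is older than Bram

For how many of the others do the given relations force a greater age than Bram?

4

The elements the relations force above Bram are Jomo, Yosef, Vera, Ines — no chain reaches any other.
That is 4.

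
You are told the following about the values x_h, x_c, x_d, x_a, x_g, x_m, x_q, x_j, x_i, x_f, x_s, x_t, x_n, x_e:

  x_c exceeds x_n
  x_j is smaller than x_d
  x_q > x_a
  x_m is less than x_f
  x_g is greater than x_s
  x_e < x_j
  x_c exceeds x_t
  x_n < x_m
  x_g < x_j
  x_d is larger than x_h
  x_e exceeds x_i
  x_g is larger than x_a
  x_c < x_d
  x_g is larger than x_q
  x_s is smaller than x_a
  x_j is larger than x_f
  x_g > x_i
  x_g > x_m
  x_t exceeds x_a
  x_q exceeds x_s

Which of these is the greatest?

x_d

Chaining downward from x_d: directly below it, x_h, x_c, x_j; then x_t, x_n, x_e, x_f, x_g; then x_s, x_a, x_q, x_i, x_m.
That covers every other element, and nothing is given above x_d, so x_d is the greatest.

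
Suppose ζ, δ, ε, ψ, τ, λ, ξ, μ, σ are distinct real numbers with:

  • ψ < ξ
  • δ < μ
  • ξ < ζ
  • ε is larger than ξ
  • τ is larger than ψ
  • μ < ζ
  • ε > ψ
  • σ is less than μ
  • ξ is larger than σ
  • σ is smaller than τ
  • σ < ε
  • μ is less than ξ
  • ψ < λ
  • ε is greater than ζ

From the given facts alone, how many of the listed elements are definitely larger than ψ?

The elements the relations force above ψ are ξ, ζ, τ, λ, ε — no chain reaches any other.
That is 5.

5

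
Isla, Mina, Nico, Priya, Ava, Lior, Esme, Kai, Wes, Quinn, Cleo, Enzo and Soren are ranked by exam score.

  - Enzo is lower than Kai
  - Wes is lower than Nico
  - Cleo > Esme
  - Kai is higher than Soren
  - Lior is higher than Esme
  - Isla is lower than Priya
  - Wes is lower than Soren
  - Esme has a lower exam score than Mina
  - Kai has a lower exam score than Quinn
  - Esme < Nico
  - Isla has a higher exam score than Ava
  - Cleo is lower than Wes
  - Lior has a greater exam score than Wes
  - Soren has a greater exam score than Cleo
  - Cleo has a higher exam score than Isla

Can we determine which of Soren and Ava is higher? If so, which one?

Soren

Following the relations from Ava: Ava < Isla < Cleo < Wes < Soren.
So Soren is higher.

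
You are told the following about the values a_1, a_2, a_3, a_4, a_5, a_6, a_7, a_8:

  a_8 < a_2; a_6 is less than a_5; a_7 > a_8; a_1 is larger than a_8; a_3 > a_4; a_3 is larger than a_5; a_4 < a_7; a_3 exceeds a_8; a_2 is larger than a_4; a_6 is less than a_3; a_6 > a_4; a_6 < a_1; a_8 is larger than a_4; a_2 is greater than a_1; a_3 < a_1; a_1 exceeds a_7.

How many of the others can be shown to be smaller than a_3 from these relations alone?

4

Directly below a_3: a_4, a_6, a_8, a_5.
No other element is forced below a_3 by the given relations, so the count is 4.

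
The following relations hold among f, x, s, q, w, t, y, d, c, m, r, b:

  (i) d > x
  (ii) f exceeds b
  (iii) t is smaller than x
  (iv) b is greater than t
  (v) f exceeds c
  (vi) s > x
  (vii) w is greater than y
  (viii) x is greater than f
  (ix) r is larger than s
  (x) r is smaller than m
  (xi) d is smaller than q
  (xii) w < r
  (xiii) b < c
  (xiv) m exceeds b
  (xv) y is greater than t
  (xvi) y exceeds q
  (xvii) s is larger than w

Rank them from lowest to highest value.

t < b < c < f < x < d < q < y < w < s < r < m

Nothing is placed below t, so it is least; from there t < b; b < c; c < f; f < x; x < d; d < q; q < y; y < w; w < s; s < r; r < m, each given directly.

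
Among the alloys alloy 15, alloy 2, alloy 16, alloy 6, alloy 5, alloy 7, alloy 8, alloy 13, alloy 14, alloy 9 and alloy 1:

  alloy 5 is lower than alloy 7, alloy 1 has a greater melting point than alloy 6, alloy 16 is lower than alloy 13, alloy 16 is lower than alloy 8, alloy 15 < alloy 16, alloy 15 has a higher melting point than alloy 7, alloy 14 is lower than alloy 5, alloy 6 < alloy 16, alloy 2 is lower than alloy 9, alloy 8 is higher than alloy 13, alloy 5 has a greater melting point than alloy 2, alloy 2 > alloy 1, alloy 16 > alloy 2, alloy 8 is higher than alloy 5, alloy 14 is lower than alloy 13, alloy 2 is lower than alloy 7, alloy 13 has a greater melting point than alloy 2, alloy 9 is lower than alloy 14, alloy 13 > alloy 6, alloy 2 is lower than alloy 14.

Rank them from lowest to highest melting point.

alloy 6 < alloy 1 < alloy 2 < alloy 9 < alloy 14 < alloy 5 < alloy 7 < alloy 15 < alloy 16 < alloy 13 < alloy 8

The consecutive links are each given: alloy 6 < alloy 1; alloy 1 < alloy 2; alloy 2 < alloy 9; alloy 9 < alloy 14; alloy 14 < alloy 5; alloy 5 < alloy 7; alloy 7 < alloy 15; alloy 15 < alloy 16; alloy 16 < alloy 13; alloy 13 < alloy 8.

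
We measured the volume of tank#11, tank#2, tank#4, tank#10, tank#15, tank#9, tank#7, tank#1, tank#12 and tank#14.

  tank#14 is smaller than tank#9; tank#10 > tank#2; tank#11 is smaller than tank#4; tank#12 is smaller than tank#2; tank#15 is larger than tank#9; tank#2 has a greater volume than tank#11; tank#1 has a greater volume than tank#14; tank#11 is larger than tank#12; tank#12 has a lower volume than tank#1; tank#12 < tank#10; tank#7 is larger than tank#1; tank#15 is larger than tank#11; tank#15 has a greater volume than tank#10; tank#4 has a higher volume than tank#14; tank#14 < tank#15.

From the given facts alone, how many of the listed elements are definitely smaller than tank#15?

The elements the relations force below tank#15 are tank#12, tank#11, tank#2, tank#10, tank#14, tank#9 — no chain reaches any other.
That is 6.

6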